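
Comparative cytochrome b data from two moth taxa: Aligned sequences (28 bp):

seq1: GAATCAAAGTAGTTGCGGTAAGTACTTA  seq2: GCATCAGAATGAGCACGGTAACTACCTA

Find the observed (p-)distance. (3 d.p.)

0.357

The sequences differ at 10 of 28 positions (sites 2, 7, 9, 11, 12, 13, 14, 15, 22, 26).
p = 10/28 = 0.357142… ≈ 0.357 (to 3 d.p.).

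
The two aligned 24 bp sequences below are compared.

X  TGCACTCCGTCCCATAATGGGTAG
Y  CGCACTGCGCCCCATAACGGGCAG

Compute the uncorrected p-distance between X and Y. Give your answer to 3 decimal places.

0.208

The sequences differ at 5 of 24 positions (sites 1, 7, 10, 18, 22).
p = 5/24 = 0.208333… ≈ 0.208 (to 3 d.p.).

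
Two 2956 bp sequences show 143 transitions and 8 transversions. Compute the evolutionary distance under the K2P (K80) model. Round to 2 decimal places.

0.05

P = 143/2956 ≈ 0.048376 and Q = 8/2956 ≈ 0.002706.
Under the Kimura two-parameter model, d = −½ ln(1 − 2P − Q) − ¼ ln(1 − 2Q).
1 − 2P − Q = 0.900542, giving −½ ln(0.900542) = 0.052379.
1 − 2Q = 0.994588, giving −¼ ln(0.994588) = 0.001357.
d = 0.052379 + 0.001357 = 0.053736.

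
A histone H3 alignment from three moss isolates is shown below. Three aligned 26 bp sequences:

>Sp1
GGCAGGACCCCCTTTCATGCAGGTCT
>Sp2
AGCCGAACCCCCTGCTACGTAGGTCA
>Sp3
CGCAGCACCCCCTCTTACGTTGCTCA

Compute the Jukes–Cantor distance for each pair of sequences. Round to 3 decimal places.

d(Sp1,Sp2) = 0.464, d(Sp1,Sp3) = 0.464, d(Sp2,Sp3) = 0.334

Sp1–Sp2: 9/26 sites differ → p ≈ 0.346154, d = −0.75 ln(1 − 0.461539) = 0.464280 ≈ 0.464.
Sp1–Sp3: 9/26 sites differ → p ≈ 0.346154, d = −0.75 ln(1 − 0.461539) = 0.464280 ≈ 0.464.
Sp2–Sp3: 7/26 sites differ → p ≈ 0.269231, d = −0.75 ln(1 − 0.358975) = 0.333515 ≈ 0.334.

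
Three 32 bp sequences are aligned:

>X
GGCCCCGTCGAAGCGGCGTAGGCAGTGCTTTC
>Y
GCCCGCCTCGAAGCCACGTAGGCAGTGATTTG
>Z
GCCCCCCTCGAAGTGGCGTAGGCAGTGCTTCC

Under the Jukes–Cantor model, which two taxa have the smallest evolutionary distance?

X and Z

X–Y: 7/32 differ, p = 0.219, d = 0.259.
X–Z: 4/32 differ, p = 0.125, d = 0.137.
Y–Z: 7/32 differ, p = 0.219, d = 0.259.
The smallest distance is between X and Z.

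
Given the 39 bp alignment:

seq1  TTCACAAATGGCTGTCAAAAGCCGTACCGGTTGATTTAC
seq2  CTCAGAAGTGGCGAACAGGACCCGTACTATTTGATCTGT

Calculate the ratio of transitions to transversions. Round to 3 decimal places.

Transitions are A↔G and C↔T; transversions are all other mismatches.
Transitions: 10. Transversions: 5.
R = 10/5 = 2.000.

2.000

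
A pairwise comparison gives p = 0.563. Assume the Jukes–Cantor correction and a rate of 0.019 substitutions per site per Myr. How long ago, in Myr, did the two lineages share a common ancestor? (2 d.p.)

27.41

d = −(3/4) ln(1 − 4p/3) = −0.75 ln(1 − 0.750667) = −0.75 ln(0.249333)
  = −0.75 × (-1.388966) = 1.041725 substitutions/site.
Under a molecular clock d = 2μt, so t = d/(2μ) = 1.041725 / (2 × 0.019) = 27.41 Myr.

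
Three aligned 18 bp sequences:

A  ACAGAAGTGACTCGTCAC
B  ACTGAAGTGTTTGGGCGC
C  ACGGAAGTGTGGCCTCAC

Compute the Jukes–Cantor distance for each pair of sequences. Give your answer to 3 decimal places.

d(A,B) = 0.441, d(A,C) = 0.347, d(B,C) = 0.548

A–B: 6/18 sites differ → p ≈ 0.333333, d = −0.75 ln(1 − 0.444444) = 0.440839 ≈ 0.441.
A–C: 5/18 sites differ → p ≈ 0.277778, d = −0.75 ln(1 − 0.370371) = 0.346968 ≈ 0.347.
B–C: 7/18 sites differ → p ≈ 0.388889, d = −0.75 ln(1 − 0.518519) = 0.548166 ≈ 0.548.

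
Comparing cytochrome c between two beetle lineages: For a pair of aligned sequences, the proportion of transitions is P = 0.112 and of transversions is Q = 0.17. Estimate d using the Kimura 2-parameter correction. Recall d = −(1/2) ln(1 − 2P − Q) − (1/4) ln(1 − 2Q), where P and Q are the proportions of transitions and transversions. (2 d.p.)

Under the Kimura two-parameter model, d = −½ ln(1 − 2P − Q) − ¼ ln(1 − 2Q).
1 − 2P − Q = 0.606, giving −½ ln(0.606) = 0.250438.
1 − 2Q = 0.66, giving −¼ ln(0.66) = 0.103879.
d = 0.250438 + 0.103879 = 0.354317.

0.35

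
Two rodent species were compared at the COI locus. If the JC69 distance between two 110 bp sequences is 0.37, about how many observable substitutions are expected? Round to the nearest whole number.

32

Invert JC69: p = (3/4)(1 − e^(−4d/3)) = 0.75 × (1 − e^(-0.493333)) = 0.75 × (1 − 0.610588) = 0.292059.
Expected differing sites = pL ≈ 0.292059 × 110 = 32.12649 ≈ 32.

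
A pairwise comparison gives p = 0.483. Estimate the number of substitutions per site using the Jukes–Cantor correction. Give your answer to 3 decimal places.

d = −(3/4) ln(1 − 4p/3) = −0.75 ln(1 − 0.644) = −0.75 ln(0.356)
  = −0.75 × (-1.032825) = 0.774619 substitutions/site.

0.775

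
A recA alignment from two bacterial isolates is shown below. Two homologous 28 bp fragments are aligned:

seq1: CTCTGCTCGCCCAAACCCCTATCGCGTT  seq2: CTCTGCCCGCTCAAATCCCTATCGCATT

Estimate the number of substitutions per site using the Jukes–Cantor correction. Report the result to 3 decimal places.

0.158

The sequences differ at 4 of 28 sites (7, 11, 16, 26), so p = 4/28 ≈ 0.142857.
d = −(3/4) ln(1 − 4p/3) = −0.75 ln(1 − 0.190476) = −0.75 ln(0.809524)
  = −0.75 × (-0.211309) = 0.158482 substitutions/site.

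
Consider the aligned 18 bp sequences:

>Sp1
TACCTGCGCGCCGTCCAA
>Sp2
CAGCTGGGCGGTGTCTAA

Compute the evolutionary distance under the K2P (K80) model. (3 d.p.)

Of 18 sites, 3 differences are transitions and 3 are transversions, so P = 3/18 ≈ 0.166667 and Q = 3/18 ≈ 0.166667.
Under the Kimura two-parameter model, d = −½ ln(1 − 2P − Q) − ¼ ln(1 − 2Q).
1 − 2P − Q = 0.499999, giving −½ ln(0.499999) = 0.346575.
1 − 2Q = 0.666666, giving −¼ ln(0.666666) = 0.101367.
d = 0.346575 + 0.101367 = 0.447942.

0.448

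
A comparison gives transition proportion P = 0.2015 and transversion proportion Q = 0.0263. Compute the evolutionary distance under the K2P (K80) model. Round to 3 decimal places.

0.294

Under the Kimura two-parameter model, d = −½ ln(1 − 2P − Q) − ¼ ln(1 − 2Q).
1 − 2P − Q = 0.5707, giving −½ ln(0.5707) = 0.280446.
1 − 2Q = 0.9474, giving −¼ ln(0.9474) = 0.013508.
d = 0.280446 + 0.013508 = 0.293954.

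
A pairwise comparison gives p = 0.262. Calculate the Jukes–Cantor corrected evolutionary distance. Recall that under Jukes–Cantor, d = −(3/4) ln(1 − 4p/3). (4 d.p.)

0.3223

d = −(3/4) ln(1 − 4p/3) = −0.75 ln(1 − 0.349333) = −0.75 ln(0.650667)
  = −0.75 × (-0.429757) = 0.322318 substitutions/site.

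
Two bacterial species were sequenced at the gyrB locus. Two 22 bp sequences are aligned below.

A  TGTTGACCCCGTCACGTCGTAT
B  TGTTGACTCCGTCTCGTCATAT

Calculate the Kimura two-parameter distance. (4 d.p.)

0.1527

Of 22 sites, 2 differences are transitions and 1 are transversions, so P = 2/22 ≈ 0.090909 and Q = 1/22 ≈ 0.045455.
Under the Kimura two-parameter model, d = −½ ln(1 − 2P − Q) − ¼ ln(1 − 2Q).
1 − 2P − Q = 0.772727, giving −½ ln(0.772727) = 0.128915.
1 − 2Q = 0.90909, giving −¼ ln(0.90909) = 0.023828.
d = 0.128915 + 0.023828 = 0.152743.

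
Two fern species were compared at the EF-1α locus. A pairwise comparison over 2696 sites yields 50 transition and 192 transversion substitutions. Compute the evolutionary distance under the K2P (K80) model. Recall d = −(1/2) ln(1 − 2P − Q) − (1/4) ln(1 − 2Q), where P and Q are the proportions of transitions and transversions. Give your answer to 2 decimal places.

P = 50/2696 ≈ 0.018546 and Q = 192/2696 ≈ 0.071217.
Under the Kimura two-parameter model, d = −½ ln(1 − 2P − Q) − ¼ ln(1 − 2Q).
1 − 2P − Q = 0.891691, giving −½ ln(0.891691) = 0.057318.
1 − 2Q = 0.857566, giving −¼ ln(0.857566) = 0.038414.
d = 0.057318 + 0.038414 = 0.095732.

0.10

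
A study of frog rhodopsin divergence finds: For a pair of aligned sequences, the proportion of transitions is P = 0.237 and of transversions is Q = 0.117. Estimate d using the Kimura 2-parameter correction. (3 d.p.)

0.514

Under the Kimura two-parameter model, d = −½ ln(1 − 2P − Q) − ¼ ln(1 − 2Q).
1 − 2P − Q = 0.409, giving −½ ln(0.409) = 0.447020.
1 − 2Q = 0.766, giving −¼ ln(0.766) = 0.066643.
d = 0.447020 + 0.066643 = 0.513663.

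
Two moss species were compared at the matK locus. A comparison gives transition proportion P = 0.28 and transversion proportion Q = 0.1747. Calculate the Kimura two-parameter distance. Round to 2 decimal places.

0.77

Under the Kimura two-parameter model, d = −½ ln(1 − 2P − Q) − ¼ ln(1 − 2Q).
1 − 2P − Q = 0.2653, giving −½ ln(0.2653) = 0.663447.
1 − 2Q = 0.6506, giving −¼ ln(0.6506) = 0.107465.
d = 0.663447 + 0.107465 = 0.770912.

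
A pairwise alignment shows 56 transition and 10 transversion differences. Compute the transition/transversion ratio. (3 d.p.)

R = 56/10 = 5.600.

5.600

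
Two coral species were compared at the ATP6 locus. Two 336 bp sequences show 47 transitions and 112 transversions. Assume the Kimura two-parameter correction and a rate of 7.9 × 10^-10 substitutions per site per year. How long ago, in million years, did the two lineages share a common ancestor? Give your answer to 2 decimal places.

P = 47/336 ≈ 0.139881 and Q = 112/336 ≈ 0.333333.
Under the Kimura two-parameter model, d = −½ ln(1 − 2P − Q) − ¼ ln(1 − 2Q).
1 − 2P − Q = 0.386905, giving −½ ln(0.386905) = 0.474788.
1 − 2Q = 0.333334, giving −¼ ln(0.333334) = 0.274653.
d = 0.474788 + 0.274653 = 0.749441.
Under a molecular clock d = 2μt, so t = d/(2μ) = 0.749441 / (2 × 7.9 × 10^-10) = 474.33 million years.

474.33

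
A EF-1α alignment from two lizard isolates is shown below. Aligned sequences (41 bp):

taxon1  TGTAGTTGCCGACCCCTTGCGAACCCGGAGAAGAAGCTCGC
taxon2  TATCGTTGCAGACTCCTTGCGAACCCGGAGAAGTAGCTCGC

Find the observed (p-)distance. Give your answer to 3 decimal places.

0.122

The sequences differ at 5 of 41 positions (sites 2, 4, 10, 14, 34).
p = 5/41 = 0.121951… ≈ 0.122 (to 3 d.p.).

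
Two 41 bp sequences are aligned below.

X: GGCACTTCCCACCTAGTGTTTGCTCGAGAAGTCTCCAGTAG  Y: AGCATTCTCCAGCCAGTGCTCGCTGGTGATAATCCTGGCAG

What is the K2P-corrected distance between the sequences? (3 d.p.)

0.775

Of 41 sites, 13 differences are transitions and 5 are transversions, so P = 13/41 ≈ 0.317073 and Q = 5/41 ≈ 0.121951.
Under the Kimura two-parameter model, d = −½ ln(1 − 2P − Q) − ¼ ln(1 − 2Q).
1 − 2P − Q = 0.243903, giving −½ ln(0.243903) = 0.705492.
1 − 2Q = 0.756098, giving −¼ ln(0.756098) = 0.069896.
d = 0.705492 + 0.069896 = 0.775388.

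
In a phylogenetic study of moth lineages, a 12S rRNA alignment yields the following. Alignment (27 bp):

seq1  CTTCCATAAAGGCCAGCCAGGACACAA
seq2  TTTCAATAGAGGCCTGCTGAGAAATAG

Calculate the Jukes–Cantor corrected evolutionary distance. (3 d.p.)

0.511

The sequences differ at 10 of 27 sites (1, 5, 9, 15, 18, 19, 20, 23, 25, 27), so p = 10/27 ≈ 0.37037.
d = −(3/4) ln(1 − 4p/3) = −0.75 ln(1 − 0.493827) = −0.75 ln(0.506173)
  = −0.75 × (-0.680877) = 0.510658 substitutions/site.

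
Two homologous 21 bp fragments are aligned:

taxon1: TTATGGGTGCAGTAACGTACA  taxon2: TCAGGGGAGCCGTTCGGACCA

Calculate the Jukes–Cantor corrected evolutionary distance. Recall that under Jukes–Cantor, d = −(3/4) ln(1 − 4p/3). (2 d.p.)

The sequences differ at 9 of 21 sites (2, 4, 8, 11, 14, 15, 16, 18, 19), so p = 9/21 ≈ 0.428571.
d = −(3/4) ln(1 − 4p/3) = −0.75 ln(1 − 0.571428) = −0.75 ln(0.428572)
  = −0.75 × (-0.847297) = 0.635473 substitutions/site.

0.64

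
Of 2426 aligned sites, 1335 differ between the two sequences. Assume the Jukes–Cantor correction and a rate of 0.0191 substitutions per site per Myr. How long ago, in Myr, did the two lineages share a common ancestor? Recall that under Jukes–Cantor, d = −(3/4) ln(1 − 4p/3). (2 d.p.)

p = 1335/2426 ≈ 0.550289.
d = −(3/4) ln(1 − 4p/3) = −0.75 ln(1 − 0.733719) = −0.75 ln(0.266281)
  = −0.75 × (-1.323203) = 0.992402 substitutions/site.
Under a molecular clock d = 2μt, so t = d/(2μ) = 0.992402 / (2 × 0.0191) = 25.98 Myr.

25.98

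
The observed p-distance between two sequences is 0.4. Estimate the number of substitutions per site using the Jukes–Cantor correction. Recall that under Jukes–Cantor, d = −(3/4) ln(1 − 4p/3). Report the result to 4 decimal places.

d = −(3/4) ln(1 − 4p/3) = −0.75 ln(1 − 0.533333) = −0.75 ln(0.466667)
  = −0.75 × (-0.762139) = 0.571604 substitutions/site.

0.5716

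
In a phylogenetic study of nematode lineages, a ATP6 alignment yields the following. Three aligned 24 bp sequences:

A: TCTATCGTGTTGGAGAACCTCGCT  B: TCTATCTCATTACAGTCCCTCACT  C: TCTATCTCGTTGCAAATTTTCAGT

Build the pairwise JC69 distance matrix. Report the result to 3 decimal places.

A–B: 8/24 sites differ → p ≈ 0.333333, d = −0.75 ln(1 − 0.444444) = 0.440839 ≈ 0.441.
A–C: 9/24 sites differ → p = 0.375, d = −0.75 ln(1 − 0.5) = 0.519860 ≈ 0.520.
B–C: 8/24 sites differ → p ≈ 0.333333, d = −0.75 ln(1 − 0.444444) = 0.440839 ≈ 0.441.

d(A,B) = 0.441, d(A,C) = 0.520, d(B,C) = 0.441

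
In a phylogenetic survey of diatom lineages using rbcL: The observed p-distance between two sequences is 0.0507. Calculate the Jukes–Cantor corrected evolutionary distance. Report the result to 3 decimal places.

d = −(3/4) ln(1 − 4p/3) = −0.75 ln(1 − 0.0676) = −0.75 ln(0.9324)
  = −0.75 × (-0.069993) = 0.052495 substitutions/site.

0.052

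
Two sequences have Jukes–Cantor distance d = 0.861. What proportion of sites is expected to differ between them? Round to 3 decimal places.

p = (3/4)(1 − e^(−4d/3)) = 0.75 × (1 − e^(-1.148)) = 0.75 × (1 − 0.317271) = 0.512047.

0.512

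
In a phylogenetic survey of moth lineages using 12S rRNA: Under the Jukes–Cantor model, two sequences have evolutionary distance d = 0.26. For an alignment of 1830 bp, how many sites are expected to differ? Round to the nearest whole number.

402

Invert JC69: p = (3/4)(1 − e^(−4d/3)) = 0.75 × (1 − e^(-0.346667)) = 0.75 × (1 − 0.707041) = 0.219719.
Expected differing sites = pL ≈ 0.219719 × 1830 = 402.08577 ≈ 402.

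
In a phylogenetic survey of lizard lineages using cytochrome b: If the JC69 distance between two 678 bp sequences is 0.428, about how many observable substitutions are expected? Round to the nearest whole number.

Invert JC69: p = (3/4)(1 − e^(−4d/3)) = 0.75 × (1 − e^(-0.570667)) = 0.75 × (1 − 0.565148) = 0.326139.
Expected differing sites = pL ≈ 0.326139 × 678 = 221.122242 ≈ 221.

221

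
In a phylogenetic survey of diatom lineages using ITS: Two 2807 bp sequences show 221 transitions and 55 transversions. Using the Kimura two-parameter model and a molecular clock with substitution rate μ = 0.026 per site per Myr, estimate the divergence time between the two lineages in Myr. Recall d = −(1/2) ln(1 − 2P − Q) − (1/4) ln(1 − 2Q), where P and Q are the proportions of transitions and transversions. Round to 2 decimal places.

2.07

P = 221/2807 ≈ 0.078732 and Q = 55/2807 ≈ 0.019594.
Under the Kimura two-parameter model, d = −½ ln(1 − 2P − Q) − ¼ ln(1 − 2Q).
1 − 2P − Q = 0.822942, giving −½ ln(0.822942) = 0.097435.
1 − 2Q = 0.960812, giving −¼ ln(0.960812) = 0.009994.
d = 0.097435 + 0.009994 = 0.107429.
Under a molecular clock d = 2μt, so t = d/(2μ) = 0.107429 / (2 × 0.026) = 2.07 Myr.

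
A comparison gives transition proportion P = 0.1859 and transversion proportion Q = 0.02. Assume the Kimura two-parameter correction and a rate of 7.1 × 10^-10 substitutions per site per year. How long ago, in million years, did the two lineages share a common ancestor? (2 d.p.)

182.28

Under the Kimura two-parameter model, d = −½ ln(1 − 2P − Q) − ¼ ln(1 − 2Q).
1 − 2P − Q = 0.6082, giving −½ ln(0.6082) = 0.248626.
1 − 2Q = 0.96, giving −¼ ln(0.96) = 0.010205.
d = 0.248626 + 0.010205 = 0.258831.
Under a molecular clock d = 2μt, so t = d/(2μ) = 0.258831 / (2 × 7.1 × 10^-10) = 182.28 million years.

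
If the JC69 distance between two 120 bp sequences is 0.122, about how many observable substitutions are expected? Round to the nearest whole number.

14

Invert JC69: p = (3/4)(1 − e^(−4d/3)) = 0.75 × (1 − e^(-0.162667)) = 0.75 × (1 − 0.849874) = 0.112595.
Expected differing sites = pL ≈ 0.112595 × 120 = 13.5114 ≈ 14.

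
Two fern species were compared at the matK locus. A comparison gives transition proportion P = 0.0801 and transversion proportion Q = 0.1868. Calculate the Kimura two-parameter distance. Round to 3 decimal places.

Under the Kimura two-parameter model, d = −½ ln(1 − 2P − Q) − ¼ ln(1 − 2Q).
1 − 2P − Q = 0.653, giving −½ ln(0.653) = 0.213089.
1 − 2Q = 0.6264, giving −¼ ln(0.6264) = 0.116942.
d = 0.213089 + 0.116942 = 0.330031.

0.330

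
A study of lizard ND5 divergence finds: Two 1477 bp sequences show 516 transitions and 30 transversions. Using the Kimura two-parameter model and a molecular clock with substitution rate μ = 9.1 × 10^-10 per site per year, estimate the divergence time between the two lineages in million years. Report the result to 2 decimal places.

P = 516/1477 ≈ 0.349357 and Q = 30/1477 ≈ 0.020311.
Under the Kimura two-parameter model, d = −½ ln(1 − 2P − Q) − ¼ ln(1 − 2Q).
1 − 2P − Q = 0.280975, giving −½ ln(0.280975) = 0.634745.
1 − 2Q = 0.959378, giving −¼ ln(0.959378) = 0.010368.
d = 0.634745 + 0.010368 = 0.645113.
Under a molecular clock d = 2μt, so t = d/(2μ) = 0.645113 / (2 × 9.1 × 10^-10) = 354.46 million years.

354.46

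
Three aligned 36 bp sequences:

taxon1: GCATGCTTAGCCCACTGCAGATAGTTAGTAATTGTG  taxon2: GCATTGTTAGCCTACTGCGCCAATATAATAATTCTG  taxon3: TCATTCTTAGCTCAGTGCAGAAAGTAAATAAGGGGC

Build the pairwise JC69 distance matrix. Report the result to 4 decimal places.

taxon1–taxon2: 11/36 sites differ → p ≈ 0.305556, d = −0.75 ln(1 − 0.407408) = 0.392437 ≈ 0.3924.
taxon1–taxon3: 11/36 sites differ → p ≈ 0.305556, d = −0.75 ln(1 − 0.407408) = 0.392437 ≈ 0.3924.
taxon2–taxon3: 16/36 sites differ → p ≈ 0.444444, d = −0.75 ln(1 − 0.592592) = 0.673455 ≈ 0.6735.

d(taxon1,taxon2) = 0.3924, d(taxon1,taxon3) = 0.3924, d(taxon2,taxon3) = 0.6735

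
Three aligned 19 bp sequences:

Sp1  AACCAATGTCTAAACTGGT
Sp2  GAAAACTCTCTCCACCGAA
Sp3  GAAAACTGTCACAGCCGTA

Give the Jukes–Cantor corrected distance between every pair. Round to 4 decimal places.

d(Sp1,Sp2) = 0.9074, d(Sp1,Sp3) = 0.9074, d(Sp2,Sp3) = 0.3241

Sp1–Sp2: 10/19 sites differ → p ≈ 0.526316, d = −0.75 ln(1 − 0.701755) = 0.907380 ≈ 0.9074.
Sp1–Sp3: 10/19 sites differ → p ≈ 0.526316, d = −0.75 ln(1 − 0.701755) = 0.907380 ≈ 0.9074.
Sp2–Sp3: 5/19 sites differ → p ≈ 0.263158, d = −0.75 ln(1 − 0.350877) = 0.324100 ≈ 0.3241.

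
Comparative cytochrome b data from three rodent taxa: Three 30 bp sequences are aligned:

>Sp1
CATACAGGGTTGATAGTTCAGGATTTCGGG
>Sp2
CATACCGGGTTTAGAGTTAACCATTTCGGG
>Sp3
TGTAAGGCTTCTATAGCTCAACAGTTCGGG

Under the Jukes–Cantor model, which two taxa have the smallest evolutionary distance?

Sp1–Sp2: 6/30 differ, p = 0.200, d = 0.233.
Sp1–Sp3: 12/30 differ, p = 0.400, d = 0.572.
Sp2–Sp3: 12/30 differ, p = 0.400, d = 0.572.
The smallest distance is between Sp1 and Sp2.

Sp1 and Sp2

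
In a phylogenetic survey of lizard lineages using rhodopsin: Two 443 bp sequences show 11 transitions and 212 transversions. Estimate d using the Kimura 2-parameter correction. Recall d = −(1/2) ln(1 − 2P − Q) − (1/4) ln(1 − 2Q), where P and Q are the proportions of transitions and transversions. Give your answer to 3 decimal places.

P = 11/443 ≈ 0.024831 and Q = 212/443 ≈ 0.478555.
Under the Kimura two-parameter model, d = −½ ln(1 − 2P − Q) − ¼ ln(1 − 2Q).
1 − 2P − Q = 0.471783, giving −½ ln(0.471783) = 0.375618.
1 − 2Q = 0.04289, giving −¼ ln(0.04289) = 0.787279.
d = 0.375618 + 0.787279 = 1.162897.

1.163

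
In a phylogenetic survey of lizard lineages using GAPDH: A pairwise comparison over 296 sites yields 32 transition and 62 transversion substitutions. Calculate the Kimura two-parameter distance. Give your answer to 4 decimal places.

P = 32/296 ≈ 0.108108 and Q = 62/296 ≈ 0.209459.
Under the Kimura two-parameter model, d = −½ ln(1 − 2P − Q) − ¼ ln(1 − 2Q).
1 − 2P − Q = 0.574325, giving −½ ln(0.574325) = 0.277280.
1 − 2Q = 0.581082, giving −¼ ln(0.581082) = 0.135716.
d = 0.277280 + 0.135716 = 0.412996.

0.4130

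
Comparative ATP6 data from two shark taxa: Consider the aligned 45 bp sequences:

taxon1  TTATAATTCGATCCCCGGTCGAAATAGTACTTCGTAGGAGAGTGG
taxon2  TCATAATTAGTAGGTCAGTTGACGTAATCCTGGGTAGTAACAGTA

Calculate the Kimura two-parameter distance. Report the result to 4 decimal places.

0.7994

Of 45 sites, 9 differences are transitions and 13 are transversions, so P = 9/45 = 0.2 and Q = 13/45 ≈ 0.288889.
Under the Kimura two-parameter model, d = −½ ln(1 − 2P − Q) − ¼ ln(1 − 2Q).
1 − 2P − Q = 0.311111, giving −½ ln(0.311111) = 0.583803.
1 − 2Q = 0.422222, giving −¼ ln(0.422222) = 0.215556.
d = 0.583803 + 0.215556 = 0.799359.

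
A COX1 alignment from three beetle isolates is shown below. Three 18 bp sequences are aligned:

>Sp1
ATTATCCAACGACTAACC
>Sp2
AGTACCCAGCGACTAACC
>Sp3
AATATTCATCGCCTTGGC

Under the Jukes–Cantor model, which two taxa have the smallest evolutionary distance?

Sp1–Sp2: 3/18 differ, p = 0.167, d = 0.188.
Sp1–Sp3: 7/18 differ, p = 0.389, d = 0.548.
Sp2–Sp3: 8/18 differ, p = 0.444, d = 0.673.
The smallest distance is between Sp1 and Sp2.

Sp1 and Sp2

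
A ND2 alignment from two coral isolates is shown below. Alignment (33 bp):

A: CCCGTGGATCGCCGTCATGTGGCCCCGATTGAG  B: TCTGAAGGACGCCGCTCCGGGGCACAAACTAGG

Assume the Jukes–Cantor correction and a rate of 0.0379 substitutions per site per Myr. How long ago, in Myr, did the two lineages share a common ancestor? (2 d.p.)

11.49

The sequences differ at 17 of 33 sites, so p = 17/33 ≈ 0.515152.
d = −(3/4) ln(1 − 4p/3) = −0.75 ln(1 − 0.686869) = −0.75 ln(0.313131)
  = −0.75 × (-1.161134) = 0.870851 substitutions/site.
Under a molecular clock d = 2μt, so t = d/(2μ) = 0.870851 / (2 × 0.0379) = 11.49 Myr.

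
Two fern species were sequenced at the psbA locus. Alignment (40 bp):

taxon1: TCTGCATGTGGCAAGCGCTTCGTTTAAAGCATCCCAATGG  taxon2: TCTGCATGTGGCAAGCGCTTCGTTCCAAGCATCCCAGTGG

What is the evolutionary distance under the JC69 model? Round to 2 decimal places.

0.08

The sequences differ at 3 of 40 sites (25, 26, 37), so p = 3/40 = 0.075.
d = −(3/4) ln(1 − 4p/3) = −0.75 ln(1 − 0.1) = −0.75 ln(0.9)
  = −0.75 × (-0.105361) = 0.079021 substitutions/site.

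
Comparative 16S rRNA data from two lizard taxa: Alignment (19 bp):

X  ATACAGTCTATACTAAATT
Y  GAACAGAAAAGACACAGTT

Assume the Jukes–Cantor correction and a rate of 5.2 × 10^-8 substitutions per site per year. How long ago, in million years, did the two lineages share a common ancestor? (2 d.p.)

The sequences differ at 9 of 19 sites (1, 2, 7, 8, 9, 11, 14, 15, 17), so p = 9/19 ≈ 0.473684.
d = −(3/4) ln(1 − 4p/3) = −0.75 ln(1 − 0.631579) = −0.75 ln(0.368421)
  = −0.75 × (-0.998529) = 0.748897 substitutions/site.
Under a molecular clock d = 2μt, so t = d/(2μ) = 0.748897 / (2 × 5.2 × 10^-8) = 7.20 million years.

7.20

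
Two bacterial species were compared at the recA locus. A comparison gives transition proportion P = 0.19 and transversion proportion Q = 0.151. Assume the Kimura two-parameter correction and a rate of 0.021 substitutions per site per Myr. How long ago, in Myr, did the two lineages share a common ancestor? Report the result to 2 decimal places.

Under the Kimura two-parameter model, d = −½ ln(1 − 2P − Q) − ¼ ln(1 − 2Q).
1 − 2P − Q = 0.469, giving −½ ln(0.469) = 0.378576.
1 − 2Q = 0.698, giving −¼ ln(0.698) = 0.089884.
d = 0.378576 + 0.089884 = 0.468460.
Under a molecular clock d = 2μt, so t = d/(2μ) = 0.468460 / (2 × 0.021) = 11.15 Myr.

11.15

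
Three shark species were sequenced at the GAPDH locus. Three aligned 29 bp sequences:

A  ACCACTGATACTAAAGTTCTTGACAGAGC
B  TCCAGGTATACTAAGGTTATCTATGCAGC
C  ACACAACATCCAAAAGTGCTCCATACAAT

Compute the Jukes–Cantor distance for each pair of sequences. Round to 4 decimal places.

d(A,B) = 0.5285, d(A,C) = 0.7739, d(B,C) = 0.8776

A–B: 11/29 sites differ → p ≈ 0.37931, d = −0.75 ln(1 − 0.505747) = 0.528531 ≈ 0.5285.
A–C: 14/29 sites differ → p ≈ 0.482759, d = −0.75 ln(1 − 0.643679) = 0.773942 ≈ 0.7739.
B–C: 15/29 sites differ → p ≈ 0.517241, d = −0.75 ln(1 − 0.689655) = 0.877553 ≈ 0.8776.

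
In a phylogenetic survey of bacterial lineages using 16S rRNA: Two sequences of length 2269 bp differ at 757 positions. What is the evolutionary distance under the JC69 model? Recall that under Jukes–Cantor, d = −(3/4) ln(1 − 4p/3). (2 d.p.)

0.44

p = 757/2269 ≈ 0.333627.
d = −(3/4) ln(1 − 4p/3) = −0.75 ln(1 − 0.444836) = −0.75 ln(0.555164)
  = −0.75 × (-0.588492) = 0.441369 substitutions/site.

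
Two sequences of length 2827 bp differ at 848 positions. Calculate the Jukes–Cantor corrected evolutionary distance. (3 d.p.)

0.383

p = 848/2827 ≈ 0.299965.
d = −(3/4) ln(1 − 4p/3) = −0.75 ln(1 − 0.399953) = −0.75 ln(0.600047)
  = −0.75 × (-0.510747) = 0.383060 substitutions/site.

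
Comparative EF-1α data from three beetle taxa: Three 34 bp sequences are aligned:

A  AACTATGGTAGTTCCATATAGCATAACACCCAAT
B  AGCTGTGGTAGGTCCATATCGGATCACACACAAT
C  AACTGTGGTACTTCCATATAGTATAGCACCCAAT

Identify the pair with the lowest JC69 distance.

A–B: 7/34 differ, p = 0.206, d = 0.241.
A–C: 4/34 differ, p = 0.118, d = 0.128.
B–C: 8/34 differ, p = 0.235, d = 0.282.
The smallest distance is between A and C.

A and C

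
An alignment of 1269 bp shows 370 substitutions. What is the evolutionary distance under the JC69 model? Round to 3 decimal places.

0.369

p = 370/1269 ≈ 0.291568.
d = −(3/4) ln(1 − 4p/3) = −0.75 ln(1 − 0.388757) = −0.75 ln(0.611243)
  = −0.75 × (-0.492261) = 0.369196 substitutions/site.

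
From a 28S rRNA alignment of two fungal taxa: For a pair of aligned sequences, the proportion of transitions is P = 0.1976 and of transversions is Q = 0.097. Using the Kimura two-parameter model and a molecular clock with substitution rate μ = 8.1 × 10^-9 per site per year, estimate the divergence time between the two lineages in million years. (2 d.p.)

Under the Kimura two-parameter model, d = −½ ln(1 − 2P − Q) − ¼ ln(1 − 2Q).
1 − 2P − Q = 0.5078, giving −½ ln(0.5078) = 0.338834.
1 − 2Q = 0.806, giving −¼ ln(0.806) = 0.053918.
d = 0.338834 + 0.053918 = 0.392752.
Under a molecular clock d = 2μt, so t = d/(2μ) = 0.392752 / (2 × 8.1 × 10^-9) = 24.24 million years.

24.24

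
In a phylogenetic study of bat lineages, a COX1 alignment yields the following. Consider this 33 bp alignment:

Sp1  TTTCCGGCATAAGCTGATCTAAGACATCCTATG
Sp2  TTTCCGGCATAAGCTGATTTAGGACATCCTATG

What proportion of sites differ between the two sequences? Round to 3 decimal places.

0.061

The sequences differ at 2 of 33 positions (sites 19, 22).
p = 2/33 = 0.060606… ≈ 0.061 (to 3 d.p.).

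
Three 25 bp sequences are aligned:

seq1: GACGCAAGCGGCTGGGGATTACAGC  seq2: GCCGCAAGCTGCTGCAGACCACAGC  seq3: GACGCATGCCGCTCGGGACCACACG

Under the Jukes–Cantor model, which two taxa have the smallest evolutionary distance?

seq1–seq2: 6/25 differ, p = 0.240, d = 0.289.
seq1–seq3: 7/25 differ, p = 0.280, d = 0.351.
seq2–seq3: 8/25 differ, p = 0.320, d = 0.417.
The smallest distance is between seq1 and seq2.

seq1 and seq2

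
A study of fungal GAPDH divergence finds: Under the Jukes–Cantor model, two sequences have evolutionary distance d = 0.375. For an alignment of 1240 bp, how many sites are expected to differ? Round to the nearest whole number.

Invert JC69: p = (3/4)(1 − e^(−4d/3)) = 0.75 × (1 − e^(-0.5)) = 0.75 × (1 − 0.606531) = 0.295102.
Expected differing sites = pL ≈ 0.295102 × 1240 = 365.92648 ≈ 366.

366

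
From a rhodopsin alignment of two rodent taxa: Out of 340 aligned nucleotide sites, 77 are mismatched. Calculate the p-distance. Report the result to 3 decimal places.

0.226

p = 77/340 = 0.226470… ≈ 0.226 (to 3 d.p.).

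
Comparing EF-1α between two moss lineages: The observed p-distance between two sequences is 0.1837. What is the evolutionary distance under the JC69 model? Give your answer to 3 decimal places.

d = −(3/4) ln(1 − 4p/3) = −0.75 ln(1 − 0.244933) = −0.75 ln(0.755067)
  = −0.75 × (-0.280949) = 0.210712 substitutions/site.

0.211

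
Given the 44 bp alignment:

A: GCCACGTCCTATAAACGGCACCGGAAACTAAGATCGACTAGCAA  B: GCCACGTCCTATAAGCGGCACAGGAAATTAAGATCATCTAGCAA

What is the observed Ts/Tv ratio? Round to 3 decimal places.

1.500

Transitions are A↔G and C↔T; transversions are all other mismatches.
Transitions: 3. Transversions: 2.
R = 3/2 = 1.500.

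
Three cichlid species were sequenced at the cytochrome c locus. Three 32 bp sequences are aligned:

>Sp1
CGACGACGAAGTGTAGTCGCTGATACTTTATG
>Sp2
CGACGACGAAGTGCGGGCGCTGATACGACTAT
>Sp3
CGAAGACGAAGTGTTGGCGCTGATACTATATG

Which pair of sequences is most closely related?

Sp1 and Sp3

Sp1–Sp2: 9/32 differ, p = 0.281, d = 0.353.
Sp1–Sp3: 4/32 differ, p = 0.125, d = 0.137.
Sp2–Sp3: 8/32 differ, p = 0.250, d = 0.304.
The smallest distance is between Sp1 and Sp3.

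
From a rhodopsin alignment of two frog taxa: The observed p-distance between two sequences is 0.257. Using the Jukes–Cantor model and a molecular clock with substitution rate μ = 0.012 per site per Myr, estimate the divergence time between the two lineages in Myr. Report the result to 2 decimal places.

13.11

d = −(3/4) ln(1 − 4p/3) = −0.75 ln(1 − 0.342667) = −0.75 ln(0.657333)
  = −0.75 × (-0.419565) = 0.314674 substitutions/site.
Under a molecular clock d = 2μt, so t = d/(2μ) = 0.314674 / (2 × 0.012) = 13.11 Myr.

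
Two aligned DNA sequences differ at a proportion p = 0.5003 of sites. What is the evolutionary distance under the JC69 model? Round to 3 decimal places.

0.825

d = −(3/4) ln(1 − 4p/3) = −0.75 ln(1 − 0.667067) = −0.75 ln(0.332933)
  = −0.75 × (-1.099814) = 0.824861 substitutions/site.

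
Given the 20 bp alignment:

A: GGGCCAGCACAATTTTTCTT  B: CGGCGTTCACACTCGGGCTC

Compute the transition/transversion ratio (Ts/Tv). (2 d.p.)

0.25

Transitions are A↔G and C↔T; transversions are all other mismatches.
Transitions: 2. Transversions: 8.
R = 2/8 = 0.25.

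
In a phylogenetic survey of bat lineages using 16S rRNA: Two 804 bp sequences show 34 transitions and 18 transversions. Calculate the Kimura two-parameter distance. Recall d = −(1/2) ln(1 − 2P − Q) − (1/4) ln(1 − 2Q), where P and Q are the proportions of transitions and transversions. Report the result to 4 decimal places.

0.0680

P = 34/804 ≈ 0.042289 and Q = 18/804 ≈ 0.022388.
Under the Kimura two-parameter model, d = −½ ln(1 − 2P − Q) − ¼ ln(1 − 2Q).
1 − 2P − Q = 0.893034, giving −½ ln(0.893034) = 0.056565.
1 − 2Q = 0.955224, giving −¼ ln(0.955224) = 0.011452.
d = 0.056565 + 0.011452 = 0.068017.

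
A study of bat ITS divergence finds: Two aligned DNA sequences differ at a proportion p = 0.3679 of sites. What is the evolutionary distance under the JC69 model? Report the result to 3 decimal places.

0.506

d = −(3/4) ln(1 − 4p/3) = −0.75 ln(1 − 0.490533) = −0.75 ln(0.509467)
  = −0.75 × (-0.674390) = 0.505793 substitutions/site.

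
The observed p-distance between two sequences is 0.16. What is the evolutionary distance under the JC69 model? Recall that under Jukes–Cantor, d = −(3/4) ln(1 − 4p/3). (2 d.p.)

d = −(3/4) ln(1 − 4p/3) = −0.75 ln(1 − 0.213333) = −0.75 ln(0.786667)
  = −0.75 × (-0.239950) = 0.179963 substitutions/site.

0.18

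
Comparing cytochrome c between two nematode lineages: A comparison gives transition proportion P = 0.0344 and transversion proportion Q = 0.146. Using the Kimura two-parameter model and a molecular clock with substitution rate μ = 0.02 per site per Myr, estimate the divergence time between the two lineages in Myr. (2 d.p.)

Under the Kimura two-parameter model, d = −½ ln(1 − 2P − Q) − ¼ ln(1 − 2Q).
1 − 2P − Q = 0.7852, giving −½ ln(0.7852) = 0.120908.
1 − 2Q = 0.708, giving −¼ ln(0.708) = 0.086328.
d = 0.120908 + 0.086328 = 0.207236.
Under a molecular clock d = 2μt, so t = d/(2μ) = 0.207236 / (2 × 0.02) = 5.18 Myr.

5.18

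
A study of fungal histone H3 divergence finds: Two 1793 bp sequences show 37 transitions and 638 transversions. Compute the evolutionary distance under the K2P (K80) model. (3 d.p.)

P = 37/1793 ≈ 0.020636 and Q = 638/1793 ≈ 0.355828.
Under the Kimura two-parameter model, d = −½ ln(1 − 2P − Q) − ¼ ln(1 − 2Q).
1 − 2P − Q = 0.6029, giving −½ ln(0.6029) = 0.253002.
1 − 2Q = 0.288344, giving −¼ ln(0.288344) = 0.310900.
d = 0.253002 + 0.310900 = 0.563902.

0.564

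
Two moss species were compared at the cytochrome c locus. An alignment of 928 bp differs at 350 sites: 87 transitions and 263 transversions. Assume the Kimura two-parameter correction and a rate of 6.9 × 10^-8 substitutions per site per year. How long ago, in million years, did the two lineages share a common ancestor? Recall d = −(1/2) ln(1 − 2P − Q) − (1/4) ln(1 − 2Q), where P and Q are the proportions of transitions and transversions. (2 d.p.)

P = 87/928 = 0.09375 and Q = 263/928 ≈ 0.283405.
Under the Kimura two-parameter model, d = −½ ln(1 − 2P − Q) − ¼ ln(1 − 2Q).
1 − 2P − Q = 0.529095, giving −½ ln(0.529095) = 0.318294.
1 − 2Q = 0.43319, giving −¼ ln(0.43319) = 0.209145.
d = 0.318294 + 0.209145 = 0.527439.
Under a molecular clock d = 2μt, so t = d/(2μ) = 0.527439 / (2 × 6.9 × 10^-8) = 3.82 million years.

3.82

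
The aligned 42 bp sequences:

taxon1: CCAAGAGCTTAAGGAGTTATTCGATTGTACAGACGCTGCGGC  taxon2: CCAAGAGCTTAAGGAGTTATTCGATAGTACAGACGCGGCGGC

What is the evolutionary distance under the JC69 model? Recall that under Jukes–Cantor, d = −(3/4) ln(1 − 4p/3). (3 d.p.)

0.049

The sequences differ at 2 of 42 sites (26, 37), so p = 2/42 ≈ 0.047619.
d = −(3/4) ln(1 − 4p/3) = −0.75 ln(1 − 0.063492) = −0.75 ln(0.936508)
  = −0.75 × (-0.065597) = 0.049198 substitutions/site.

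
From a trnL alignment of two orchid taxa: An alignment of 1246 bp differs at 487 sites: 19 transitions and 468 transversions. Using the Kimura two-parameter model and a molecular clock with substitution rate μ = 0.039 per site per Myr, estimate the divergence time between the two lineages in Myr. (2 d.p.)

7.80

P = 19/1246 ≈ 0.015249 and Q = 468/1246 ≈ 0.375602.
Under the Kimura two-parameter model, d = −½ ln(1 − 2P − Q) − ¼ ln(1 − 2Q).
1 − 2P − Q = 0.5939, giving −½ ln(0.5939) = 0.260522.
1 − 2Q = 0.248796, giving −¼ ln(0.248796) = 0.347780.
d = 0.260522 + 0.347780 = 0.608302.
Under a molecular clock d = 2μt, so t = d/(2μ) = 0.608302 / (2 × 0.039) = 7.80 Myr.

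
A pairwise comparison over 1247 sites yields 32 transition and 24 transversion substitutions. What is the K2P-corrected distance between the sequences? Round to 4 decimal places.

P = 32/1247 ≈ 0.025662 and Q = 24/1247 ≈ 0.019246.
Under the Kimura two-parameter model, d = −½ ln(1 − 2P − Q) − ¼ ln(1 − 2Q).
1 − 2P − Q = 0.92943, giving −½ ln(0.92943) = 0.036592.
1 − 2Q = 0.961508, giving −¼ ln(0.961508) = 0.009813.
d = 0.036592 + 0.009813 = 0.046405.

0.0464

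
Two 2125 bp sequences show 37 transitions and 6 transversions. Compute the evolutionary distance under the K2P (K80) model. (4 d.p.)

P = 37/2125 ≈ 0.017412 and Q = 6/2125 ≈ 0.002824.
Under the Kimura two-parameter model, d = −½ ln(1 − 2P − Q) − ¼ ln(1 − 2Q).
1 − 2P − Q = 0.962352, giving −½ ln(0.962352) = 0.019187.
1 − 2Q = 0.994352, giving −¼ ln(0.994352) = 0.001416.
d = 0.019187 + 0.001416 = 0.020603.

0.0206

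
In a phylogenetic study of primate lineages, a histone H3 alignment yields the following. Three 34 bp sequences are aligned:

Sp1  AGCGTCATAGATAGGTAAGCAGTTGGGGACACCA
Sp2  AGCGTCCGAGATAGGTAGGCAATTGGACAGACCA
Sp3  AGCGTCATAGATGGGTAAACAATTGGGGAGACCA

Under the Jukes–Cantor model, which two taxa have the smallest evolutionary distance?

Sp1 and Sp3

Sp1–Sp2: 7/34 differ, p = 0.206, d = 0.241.
Sp1–Sp3: 4/34 differ, p = 0.118, d = 0.128.
Sp2–Sp3: 7/34 differ, p = 0.206, d = 0.241.
The smallest distance is between Sp1 and Sp3.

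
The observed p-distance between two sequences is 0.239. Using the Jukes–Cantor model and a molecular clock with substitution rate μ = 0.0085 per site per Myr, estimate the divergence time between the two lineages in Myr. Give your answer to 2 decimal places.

d = −(3/4) ln(1 − 4p/3) = −0.75 ln(1 − 0.318667) = −0.75 ln(0.681333)
  = −0.75 × (-0.383704) = 0.287778 substitutions/site.
Under a molecular clock d = 2μt, so t = d/(2μ) = 0.287778 / (2 × 0.0085) = 16.93 Myr.

16.93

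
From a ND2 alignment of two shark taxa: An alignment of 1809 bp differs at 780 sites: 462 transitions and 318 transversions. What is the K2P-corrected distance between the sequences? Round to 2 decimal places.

P = 462/1809 ≈ 0.25539 and Q = 318/1809 ≈ 0.175788.
Under the Kimura two-parameter model, d = −½ ln(1 − 2P − Q) − ¼ ln(1 − 2Q).
1 − 2P − Q = 0.313432, giving −½ ln(0.313432) = 0.580086.
1 − 2Q = 0.648424, giving −¼ ln(0.648424) = 0.108303.
d = 0.580086 + 0.108303 = 0.688389.

0.69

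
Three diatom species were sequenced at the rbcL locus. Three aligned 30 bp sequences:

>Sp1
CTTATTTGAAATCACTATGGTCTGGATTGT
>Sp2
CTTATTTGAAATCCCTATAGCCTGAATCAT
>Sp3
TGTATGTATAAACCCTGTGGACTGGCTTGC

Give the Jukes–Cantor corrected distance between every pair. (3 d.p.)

Sp1–Sp2: 6/30 sites differ → p = 0.2, d = −0.75 ln(1 − 0.266667) = 0.232617 ≈ 0.233.
Sp1–Sp3: 11/30 sites differ → p ≈ 0.366667, d = −0.75 ln(1 − 0.488889) = 0.503376 ≈ 0.503.
Sp2–Sp3: 14/30 sites differ → p ≈ 0.466667, d = −0.75 ln(1 − 0.622223) = 0.730088 ≈ 0.730.

d(Sp1,Sp2) = 0.233, d(Sp1,Sp3) = 0.503, d(Sp2,Sp3) = 0.730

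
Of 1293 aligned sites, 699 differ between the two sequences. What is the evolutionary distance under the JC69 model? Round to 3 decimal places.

0.957

p = 699/1293 ≈ 0.540603.
d = −(3/4) ln(1 − 4p/3) = −0.75 ln(1 − 0.720804) = −0.75 ln(0.279196)
  = −0.75 × (-1.275841) = 0.956881 substitutions/site.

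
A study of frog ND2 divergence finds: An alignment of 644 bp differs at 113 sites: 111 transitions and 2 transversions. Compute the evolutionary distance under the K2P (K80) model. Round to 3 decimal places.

0.215

P = 111/644 ≈ 0.17236 and Q = 2/644 ≈ 0.003106.
Under the Kimura two-parameter model, d = −½ ln(1 − 2P − Q) − ¼ ln(1 − 2Q).
1 − 2P − Q = 0.652174, giving −½ ln(0.652174) = 0.213722.
1 − 2Q = 0.993788, giving −¼ ln(0.993788) = 0.001558.
d = 0.213722 + 0.001558 = 0.215280.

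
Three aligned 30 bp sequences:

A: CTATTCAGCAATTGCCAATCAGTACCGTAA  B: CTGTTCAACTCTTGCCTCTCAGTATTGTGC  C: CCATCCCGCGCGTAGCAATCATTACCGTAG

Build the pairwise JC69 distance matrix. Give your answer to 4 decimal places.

A–B: 10/30 sites differ → p ≈ 0.333333, d = −0.75 ln(1 − 0.444444) = 0.440839 ≈ 0.4408.
A–C: 10/30 sites differ → p ≈ 0.333333, d = −0.75 ln(1 − 0.444444) = 0.440839 ≈ 0.4408.
B–C: 16/30 sites differ → p ≈ 0.533333, d = −0.75 ln(1 − 0.711111) = 0.931285 ≈ 0.9313.

d(A,B) = 0.4408, d(A,C) = 0.4408, d(B,C) = 0.9313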